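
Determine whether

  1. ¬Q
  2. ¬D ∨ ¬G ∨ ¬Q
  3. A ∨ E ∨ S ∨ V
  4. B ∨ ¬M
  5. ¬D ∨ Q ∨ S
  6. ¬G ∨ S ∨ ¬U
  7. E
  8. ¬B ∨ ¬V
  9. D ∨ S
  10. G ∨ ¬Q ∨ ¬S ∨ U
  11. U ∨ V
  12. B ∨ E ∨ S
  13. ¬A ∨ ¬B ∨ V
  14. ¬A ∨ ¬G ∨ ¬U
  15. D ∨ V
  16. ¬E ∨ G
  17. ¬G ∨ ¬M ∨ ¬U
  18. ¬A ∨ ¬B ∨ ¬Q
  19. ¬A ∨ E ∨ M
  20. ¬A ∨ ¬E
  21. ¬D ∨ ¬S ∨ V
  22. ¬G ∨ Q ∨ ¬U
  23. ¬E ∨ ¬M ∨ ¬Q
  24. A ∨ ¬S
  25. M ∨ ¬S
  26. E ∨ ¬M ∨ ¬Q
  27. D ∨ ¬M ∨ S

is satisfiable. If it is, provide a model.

Case S = True:
  (¬Q) forces Q = False.
  (E) forces E = True.
  (¬E ∨ G) forces G = True.
  (¬A ∨ ¬E) forces A = False.
  Clause (A ∨ ¬S) is falsified — contradiction.
Case S = False:
  (¬Q) forces Q = False.
  (¬D ∨ Q ∨ S) forces D = False.
  Clause (D ∨ S) is falsified — contradiction.
Both cases fail, so the formula is unsatisfiable.

Unsatisfiable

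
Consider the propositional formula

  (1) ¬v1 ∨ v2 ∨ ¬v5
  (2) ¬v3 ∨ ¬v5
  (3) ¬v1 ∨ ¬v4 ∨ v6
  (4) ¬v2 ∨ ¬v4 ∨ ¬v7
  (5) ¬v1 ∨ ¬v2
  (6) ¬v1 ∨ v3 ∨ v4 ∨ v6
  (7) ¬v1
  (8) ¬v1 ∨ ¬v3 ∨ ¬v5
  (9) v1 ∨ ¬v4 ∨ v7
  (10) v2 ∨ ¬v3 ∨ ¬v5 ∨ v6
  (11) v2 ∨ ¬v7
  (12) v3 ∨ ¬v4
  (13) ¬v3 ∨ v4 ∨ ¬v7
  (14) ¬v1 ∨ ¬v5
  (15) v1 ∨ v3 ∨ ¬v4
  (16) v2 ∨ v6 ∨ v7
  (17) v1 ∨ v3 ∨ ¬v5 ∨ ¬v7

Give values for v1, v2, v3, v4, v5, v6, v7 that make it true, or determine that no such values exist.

v1: False; v2: True; v3: False; v4: False; v5: False; v6: True; v7: False

Unit clause (¬v1) forces v1 = False.
Set v2 = True.
Set v3 = False.
  then (v3 ∨ ¬v4) forces v4 = False.
Set v5 = False.
Set v6 = True.
Set v7 = False.
All clauses satisfied.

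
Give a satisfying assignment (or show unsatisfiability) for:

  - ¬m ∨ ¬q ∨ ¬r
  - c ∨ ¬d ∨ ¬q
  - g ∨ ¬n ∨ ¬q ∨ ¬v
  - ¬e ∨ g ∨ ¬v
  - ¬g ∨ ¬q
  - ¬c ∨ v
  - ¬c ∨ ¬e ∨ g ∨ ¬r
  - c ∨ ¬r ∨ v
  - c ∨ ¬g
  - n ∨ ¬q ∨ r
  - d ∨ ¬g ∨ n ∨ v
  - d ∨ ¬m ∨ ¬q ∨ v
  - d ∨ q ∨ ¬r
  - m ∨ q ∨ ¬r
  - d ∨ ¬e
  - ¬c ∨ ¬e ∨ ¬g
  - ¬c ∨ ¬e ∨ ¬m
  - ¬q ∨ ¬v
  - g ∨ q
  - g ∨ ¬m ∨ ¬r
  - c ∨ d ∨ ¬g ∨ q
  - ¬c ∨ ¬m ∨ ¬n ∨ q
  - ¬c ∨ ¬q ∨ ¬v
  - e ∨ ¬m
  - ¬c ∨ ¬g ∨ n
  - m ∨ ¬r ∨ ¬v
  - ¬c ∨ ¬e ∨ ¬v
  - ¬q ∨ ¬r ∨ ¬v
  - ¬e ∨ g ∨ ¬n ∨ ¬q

n: True, q: True, e: False, c: False, v: False, g: False, d: False, m: False, r: False

Set n = True.
Set q = True.
  then (¬g ∨ ¬q) forces g = False.
  then (¬q ∨ ¬v) forces v = False.
  then (¬e ∨ g ∨ ¬n ∨ ¬q) forces e = False.
  then (¬c ∨ v) forces c = False.
  then (c ∨ ¬r ∨ v) forces r = False.
  then (e ∨ ¬m) forces m = False.
  then (c ∨ ¬d ∨ ¬q) forces d = False.
All clauses satisfied.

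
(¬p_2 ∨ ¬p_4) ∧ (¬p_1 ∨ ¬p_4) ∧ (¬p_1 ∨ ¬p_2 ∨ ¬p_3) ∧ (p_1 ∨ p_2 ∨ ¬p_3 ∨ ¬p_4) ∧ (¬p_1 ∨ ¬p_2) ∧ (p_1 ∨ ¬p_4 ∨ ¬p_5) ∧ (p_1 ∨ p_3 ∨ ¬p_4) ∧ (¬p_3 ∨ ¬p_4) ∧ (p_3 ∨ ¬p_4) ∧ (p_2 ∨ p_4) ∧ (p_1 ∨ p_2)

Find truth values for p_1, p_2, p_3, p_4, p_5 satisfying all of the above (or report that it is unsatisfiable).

p_1 = False, p_2 = True, p_3 = True, p_4 = False, p_5 = True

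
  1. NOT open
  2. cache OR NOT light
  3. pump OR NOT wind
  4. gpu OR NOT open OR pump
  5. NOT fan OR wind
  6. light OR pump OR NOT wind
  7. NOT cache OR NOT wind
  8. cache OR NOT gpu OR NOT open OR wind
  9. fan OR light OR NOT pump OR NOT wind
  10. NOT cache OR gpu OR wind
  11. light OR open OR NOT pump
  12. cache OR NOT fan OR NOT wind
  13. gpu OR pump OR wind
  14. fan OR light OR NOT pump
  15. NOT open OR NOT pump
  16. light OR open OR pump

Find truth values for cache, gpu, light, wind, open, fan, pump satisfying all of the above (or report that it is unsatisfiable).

Unit clause (NOT open) forces open = False.
Try cache = False:
  (cache OR NOT light) forces light = False.
  (light OR open OR NOT pump) forces pump = False.
  clause (light OR open OR pump) is falsified — backtrack.
So cache = True.
  then (NOT cache OR NOT wind) forces wind = False.
  then (NOT cache OR gpu OR wind) forces gpu = True.
  then (NOT fan OR wind) forces fan = False.
Try light = False:
  (light OR open OR NOT pump) forces pump = False.
  clause (light OR open OR pump) is falsified — backtrack.
So light = True.
Set pump = False.
All clauses satisfied.

cache=T; gpu=T; light=T; wind=F; open=F; fan=F; pump=F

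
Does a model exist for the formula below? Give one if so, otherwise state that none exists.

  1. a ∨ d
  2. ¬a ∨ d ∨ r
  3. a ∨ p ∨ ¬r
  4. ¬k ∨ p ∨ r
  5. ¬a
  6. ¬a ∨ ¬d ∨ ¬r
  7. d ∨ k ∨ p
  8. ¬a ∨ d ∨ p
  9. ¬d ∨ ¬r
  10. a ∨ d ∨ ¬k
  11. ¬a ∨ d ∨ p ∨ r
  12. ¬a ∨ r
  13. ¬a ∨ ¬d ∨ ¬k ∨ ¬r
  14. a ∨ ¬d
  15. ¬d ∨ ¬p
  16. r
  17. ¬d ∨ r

Case a = True:
  Clause (¬a) is falsified — contradiction.
Case a = False:
  (a ∨ d) forces d = True.
  Clause (a ∨ ¬d) is falsified — contradiction.
Both cases fail, so the formula is unsatisfiable.

Unsatisfiable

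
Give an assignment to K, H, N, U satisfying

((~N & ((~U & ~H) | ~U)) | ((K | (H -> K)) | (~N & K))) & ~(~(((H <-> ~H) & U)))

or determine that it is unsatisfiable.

The conjunct ~(~(((H <-> ~H) & U))) is unsatisfiable on its own:
  H=F, U=F: evaluates to False.
  H=F, U=T: evaluates to False.
  H=T, U=F: evaluates to False.
  H=T, U=T: evaluates to False.
So the whole conjunction is unsatisfiable.

Unsatisfiable — no assignment works.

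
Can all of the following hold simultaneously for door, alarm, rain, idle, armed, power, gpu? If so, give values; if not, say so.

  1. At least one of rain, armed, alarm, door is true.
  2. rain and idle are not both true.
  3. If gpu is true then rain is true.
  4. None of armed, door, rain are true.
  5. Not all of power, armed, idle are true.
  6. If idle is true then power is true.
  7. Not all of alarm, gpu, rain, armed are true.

door = False, alarm = True, rain = False, idle = True, armed = False, power = True, gpu = False

  (1) {rain, armed, alarm, door}: 1 true — at least one ✓
  (2) rain=F, idle=T — not both ✓
  (3) gpu=F ⇒ rain: vacuous ✓
  (4) {armed, door, rain}: 0 true — none ✓
  (5) {power, armed, idle}: 2/3 true — not all ✓
  (6) idle=T ⇒ power: T ✓
  (7) {alarm, gpu, rain, armed}: 1/4 true — not all ✓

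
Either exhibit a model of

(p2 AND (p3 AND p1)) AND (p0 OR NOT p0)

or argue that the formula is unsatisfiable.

p0 = False; p1 = True; p2 = True; p3 = True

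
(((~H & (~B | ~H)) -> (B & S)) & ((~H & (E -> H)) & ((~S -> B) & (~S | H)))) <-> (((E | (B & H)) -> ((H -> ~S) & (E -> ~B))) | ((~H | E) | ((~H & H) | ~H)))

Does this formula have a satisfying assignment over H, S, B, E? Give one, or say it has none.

H = True, S = True, B = True, E = False

  (((~H & (~B | ~H)) -> (B & S)) & ((~H & (E -> H)) & ((~S -> B) & (~S | H)))) <-> (((E | (B & H)) -> ((H -> ~S) & (E -> ~B))) | ((~H | E) | ((~H & H) | ~H))) = True
    ((~H & (~B | ~H)) -> (B & S)) & ((~H & (E -> H)) & ((~S -> B) & (~S | H))) = False
      (~H & (~B | ~H)) -> (B & S) = True
        ~H & (~B | ~H) = False
          ~H = False
          ~B | ~H = False
            ~B = False
            ~H = False
        B & S = True
      (~H & (E -> H)) & ((~S -> B) & (~S | H)) = False
        ~H & (E -> H) = False
          ~H = False
          E -> H = True
        (~S -> B) & (~S | H) = True
          ~S -> B = True
            ~S = False
          ~S | H = True
            ~S = False
    ((E | (B & H)) -> ((H -> ~S) & (E -> ~B))) | ((~H | E) | ((~H & H) | ~H)) = False
      (E | (B & H)) -> ((H -> ~S) & (E -> ~B)) = False
        E | (B & H) = True
          B & H = True
        (H -> ~S) & (E -> ~B) = False
          H -> ~S = False
            ~S = False
          E -> ~B = True
            ~B = False
      (~H | E) | ((~H & H) | ~H) = False
        ~H | E = False
          ~H = False
        (~H & H) | ~H = False
          ~H & H = False
            ~H = False
          ~H = False
The formula evaluates to True.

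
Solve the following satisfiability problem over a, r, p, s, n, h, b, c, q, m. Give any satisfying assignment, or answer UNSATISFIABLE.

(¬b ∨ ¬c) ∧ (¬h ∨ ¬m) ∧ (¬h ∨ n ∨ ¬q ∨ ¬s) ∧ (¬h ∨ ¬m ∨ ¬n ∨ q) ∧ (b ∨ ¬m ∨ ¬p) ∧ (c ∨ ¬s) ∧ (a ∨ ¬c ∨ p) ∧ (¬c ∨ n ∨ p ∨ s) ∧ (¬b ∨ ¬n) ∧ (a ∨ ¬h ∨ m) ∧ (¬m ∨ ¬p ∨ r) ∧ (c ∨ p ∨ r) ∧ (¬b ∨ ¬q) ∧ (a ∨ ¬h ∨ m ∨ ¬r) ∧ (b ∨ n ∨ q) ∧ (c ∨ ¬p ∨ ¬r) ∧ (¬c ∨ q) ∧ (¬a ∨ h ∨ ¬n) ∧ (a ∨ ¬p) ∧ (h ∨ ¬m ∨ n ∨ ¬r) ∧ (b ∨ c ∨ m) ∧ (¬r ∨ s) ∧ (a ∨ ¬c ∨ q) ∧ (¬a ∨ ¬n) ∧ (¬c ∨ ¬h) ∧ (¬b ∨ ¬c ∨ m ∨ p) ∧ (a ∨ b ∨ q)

a = True, r = False, p = False, s = True, n = False, h = False, b = False, c = True, q = True, m = True

Try a = False:
  (a ∨ ¬p) forces p = False.
  (a ∨ ¬c ∨ p) forces c = False.
  (c ∨ ¬s) forces s = False.
  (c ∨ p ∨ r) forces r = True.
  clause (¬r ∨ s) is falsified — backtrack.
So a = True.
  then (¬a ∨ ¬n) forces n = False.
Set r = False.
Set p = False.
  then (c ∨ p ∨ r) forces c = True.
  then (¬c ∨ q) forces q = True.
  then (¬c ∨ ¬h) forces h = False.
  then (¬b ∨ ¬c) forces b = False.
  then (¬c ∨ n ∨ p ∨ s) forces s = True.
Set m = True.
All clauses satisfied.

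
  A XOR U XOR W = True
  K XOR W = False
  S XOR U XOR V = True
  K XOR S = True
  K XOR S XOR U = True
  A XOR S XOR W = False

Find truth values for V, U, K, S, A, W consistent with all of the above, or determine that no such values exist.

V = False; U = False; K = False; S = True; A = True; W = False

A XOR U XOR W = T XOR F XOR F = True ✓
K XOR W = F XOR F = False ✓
S XOR U XOR V = T XOR F XOR F = True ✓
K XOR S = F XOR T = True ✓
K XOR S XOR U = F XOR T XOR F = True ✓
A XOR S XOR W = T XOR T XOR F = False ✓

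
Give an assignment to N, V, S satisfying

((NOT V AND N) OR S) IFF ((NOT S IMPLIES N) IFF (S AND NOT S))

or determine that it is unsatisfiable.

N: True, V: True, S: False

  ((NOT V AND N) OR S) IFF ((NOT S IMPLIES N) IFF (S AND NOT S)) = True
    (NOT V AND N) OR S = False
      NOT V AND N = False
        NOT V = False
    (NOT S IMPLIES N) IFF (S AND NOT S) = False
      NOT S IMPLIES N = True
        NOT S = True
      S AND NOT S = False
        NOT S = True
The formula evaluates to True.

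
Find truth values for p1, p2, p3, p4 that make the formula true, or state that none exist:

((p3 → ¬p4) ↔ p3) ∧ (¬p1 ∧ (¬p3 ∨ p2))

p1=F, p2=T, p3=T, p4=F

  (p3 → ¬p4) ↔ p3 = True
    p3 → ¬p4 = True
      ¬p4 = True
  ¬p1 ∧ (¬p3 ∨ p2) = True
    ¬p1 = True
    ¬p3 ∨ p2 = True
      ¬p3 = False
Both conjuncts True, so the formula holds.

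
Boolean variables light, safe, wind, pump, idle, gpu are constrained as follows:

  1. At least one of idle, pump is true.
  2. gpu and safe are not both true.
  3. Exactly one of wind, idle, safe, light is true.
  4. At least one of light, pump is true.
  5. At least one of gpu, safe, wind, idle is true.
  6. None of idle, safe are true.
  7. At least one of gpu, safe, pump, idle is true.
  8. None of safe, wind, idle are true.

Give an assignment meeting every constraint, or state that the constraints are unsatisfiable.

light = True; safe = False; wind = False; pump = True; idle = False; gpu = True

  (1) {idle, pump}: 1 true — at least one ✓
  (2) gpu=T, safe=F — not both ✓
  (3) {wind, idle, safe, light}: 1 true — exactly one ✓
  (4) {light, pump}: 2 true — at least one ✓
  (5) {gpu, safe, wind, idle}: 1 true — at least one ✓
  (6) {idle, safe}: 0 true — none ✓
  (7) {gpu, safe, pump, idle}: 2 true — at least one ✓
  (8) {safe, wind, idle}: 0 true — none ✓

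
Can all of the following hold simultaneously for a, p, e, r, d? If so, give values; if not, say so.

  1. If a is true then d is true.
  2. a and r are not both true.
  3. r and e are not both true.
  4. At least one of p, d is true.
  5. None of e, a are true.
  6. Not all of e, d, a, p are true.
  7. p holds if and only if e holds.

a=F, p=F, e=F, r=F, d=T

  (1) a=F ⇒ d: vacuous ✓
  (2) a=F, r=F — not both ✓
  (3) r=F, e=F — not both ✓
  (4) {p, d}: 1 true — at least one ✓
  (5) {e, a}: 0 true — none ✓
  (6) {e, d, a, p}: 1/4 true — not all ✓
  (7) p=F, e=F — same ✓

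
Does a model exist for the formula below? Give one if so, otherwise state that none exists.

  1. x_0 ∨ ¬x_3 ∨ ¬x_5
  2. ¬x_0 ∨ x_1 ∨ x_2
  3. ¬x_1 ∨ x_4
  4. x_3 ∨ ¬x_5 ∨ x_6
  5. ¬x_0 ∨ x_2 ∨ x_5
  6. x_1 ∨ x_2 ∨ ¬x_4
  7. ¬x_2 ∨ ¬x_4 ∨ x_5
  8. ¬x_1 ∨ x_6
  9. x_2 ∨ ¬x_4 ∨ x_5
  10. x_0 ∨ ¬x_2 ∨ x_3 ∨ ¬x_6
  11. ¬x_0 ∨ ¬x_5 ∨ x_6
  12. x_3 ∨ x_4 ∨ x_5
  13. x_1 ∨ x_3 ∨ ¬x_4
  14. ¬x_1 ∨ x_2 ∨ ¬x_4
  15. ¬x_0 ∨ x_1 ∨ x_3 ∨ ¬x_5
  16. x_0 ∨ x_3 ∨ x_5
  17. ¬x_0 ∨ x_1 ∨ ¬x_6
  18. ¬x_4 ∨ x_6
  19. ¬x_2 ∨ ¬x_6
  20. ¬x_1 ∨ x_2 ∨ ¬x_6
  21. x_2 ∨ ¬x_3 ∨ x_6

x_0 = False; x_1 = False; x_2 = True; x_3 = True; x_4 = False; x_5 = False; x_6 = False

Set x_0 = False.
Try x_1 = True:
  (¬x_1 ∨ x_4) forces x_4 = True.
  (¬x_1 ∨ x_6) forces x_6 = True.
  (¬x_1 ∨ x_2 ∨ ¬x_4) forces x_2 = True.
  clause (¬x_2 ∨ ¬x_6) is falsified — backtrack.
So x_1 = False.
Set x_2 = True.
  then (¬x_2 ∨ ¬x_6) forces x_6 = False.
  then (¬x_4 ∨ x_6) forces x_4 = False.
Set x_3 = True.
  then (x_0 ∨ ¬x_3 ∨ ¬x_5) forces x_5 = False.
All clauses satisfied.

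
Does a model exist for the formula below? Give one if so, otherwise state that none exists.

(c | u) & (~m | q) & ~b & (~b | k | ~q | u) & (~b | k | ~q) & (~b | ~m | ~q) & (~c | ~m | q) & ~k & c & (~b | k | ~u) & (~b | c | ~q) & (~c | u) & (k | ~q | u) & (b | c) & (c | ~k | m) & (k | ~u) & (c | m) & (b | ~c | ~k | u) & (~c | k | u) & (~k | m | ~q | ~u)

The formula is unsatisfiable.

Case c = True:
  (~b) forces b = False.
  (~k) forces k = False.
  (~c | u) forces u = True.
  Clause (k | ~u) is falsified — contradiction.
Case c = False:
  Clause (c) is falsified — contradiction.
Both cases fail, so the formula is unsatisfiable.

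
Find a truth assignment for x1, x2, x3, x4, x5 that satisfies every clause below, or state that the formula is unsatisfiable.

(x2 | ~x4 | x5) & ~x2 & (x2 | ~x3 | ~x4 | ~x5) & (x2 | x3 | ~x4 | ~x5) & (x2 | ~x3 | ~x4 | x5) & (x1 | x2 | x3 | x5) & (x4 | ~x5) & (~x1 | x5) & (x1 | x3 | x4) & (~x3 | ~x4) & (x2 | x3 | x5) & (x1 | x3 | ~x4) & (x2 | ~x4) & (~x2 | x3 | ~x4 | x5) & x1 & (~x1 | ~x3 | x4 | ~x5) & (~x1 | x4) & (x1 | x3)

Case x1 = True:
  (~x2) forces x2 = False.
  (~x1 | x5) forces x5 = True.
  (x4 | ~x5) forces x4 = True.
  Clause (x2 | ~x4) is falsified — contradiction.
Case x1 = False:
  Clause (x1) is falsified — contradiction.
Both cases fail, so the formula is unsatisfiable.

UNSATISFIABLE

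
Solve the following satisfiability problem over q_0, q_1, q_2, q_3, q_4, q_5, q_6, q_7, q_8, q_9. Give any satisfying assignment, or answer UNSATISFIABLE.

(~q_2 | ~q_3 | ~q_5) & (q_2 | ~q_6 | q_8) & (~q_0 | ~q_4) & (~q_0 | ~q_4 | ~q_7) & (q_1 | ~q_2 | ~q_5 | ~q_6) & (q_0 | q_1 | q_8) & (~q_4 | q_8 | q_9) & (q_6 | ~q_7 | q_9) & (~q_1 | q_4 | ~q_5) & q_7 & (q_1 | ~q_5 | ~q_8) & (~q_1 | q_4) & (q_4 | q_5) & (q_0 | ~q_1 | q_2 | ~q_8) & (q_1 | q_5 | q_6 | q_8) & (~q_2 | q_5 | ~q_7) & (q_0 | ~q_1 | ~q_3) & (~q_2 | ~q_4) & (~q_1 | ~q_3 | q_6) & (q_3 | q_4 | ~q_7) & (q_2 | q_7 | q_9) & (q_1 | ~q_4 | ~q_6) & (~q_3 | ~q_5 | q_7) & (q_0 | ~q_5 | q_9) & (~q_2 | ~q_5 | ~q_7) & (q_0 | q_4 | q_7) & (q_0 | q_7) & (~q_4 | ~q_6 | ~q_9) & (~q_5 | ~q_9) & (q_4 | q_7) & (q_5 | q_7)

Unit clause (q_7) forces q_7 = True.
Set q_0 = False.
Set q_1 = False.
  then (q_0 | q_1 | q_8) forces q_8 = True.
  then (q_1 | ~q_5 | ~q_8) forces q_5 = False.
  then (q_4 | q_5) forces q_4 = True.
  then (~q_2 | q_5 | ~q_7) forces q_2 = False.
  then (q_1 | ~q_4 | ~q_6) forces q_6 = False.
  then (q_6 | ~q_7 | q_9) forces q_9 = True.
Set q_3 = False.
All clauses satisfied.

q_0=F, q_1=F, q_2=F, q_3=F, q_4=T, q_5=F, q_6=F, q_7=T, q_8=T, q_9=T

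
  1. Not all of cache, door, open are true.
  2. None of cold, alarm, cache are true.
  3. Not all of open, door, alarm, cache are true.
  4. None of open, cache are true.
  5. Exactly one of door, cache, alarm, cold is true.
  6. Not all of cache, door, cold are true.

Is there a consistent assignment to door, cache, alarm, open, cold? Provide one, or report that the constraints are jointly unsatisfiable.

door: True, cache: False, alarm: False, open: False, cold: False

  (1) {cache, door, open}: 1/3 true — not all ✓
  (2) {cold, alarm, cache}: 0 true — none ✓
  (3) {open, door, alarm, cache}: 1/4 true — not all ✓
  (4) {open, cache}: 0 true — none ✓
  (5) {door, cache, alarm, cold}: 1 true — exactly one ✓
  (6) {cache, door, cold}: 1/3 true — not all ✓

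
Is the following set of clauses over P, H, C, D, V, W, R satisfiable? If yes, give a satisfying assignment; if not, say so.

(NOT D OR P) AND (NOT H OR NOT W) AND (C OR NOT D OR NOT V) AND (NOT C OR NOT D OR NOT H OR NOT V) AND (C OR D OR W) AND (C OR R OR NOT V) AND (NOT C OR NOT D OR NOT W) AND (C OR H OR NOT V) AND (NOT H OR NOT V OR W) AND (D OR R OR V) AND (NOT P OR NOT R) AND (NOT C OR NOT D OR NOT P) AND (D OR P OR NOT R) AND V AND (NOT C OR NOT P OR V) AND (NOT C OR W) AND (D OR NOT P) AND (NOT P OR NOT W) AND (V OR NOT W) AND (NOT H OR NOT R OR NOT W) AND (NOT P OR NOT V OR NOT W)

P: False; H: False; C: True; D: False; V: True; W: True; R: False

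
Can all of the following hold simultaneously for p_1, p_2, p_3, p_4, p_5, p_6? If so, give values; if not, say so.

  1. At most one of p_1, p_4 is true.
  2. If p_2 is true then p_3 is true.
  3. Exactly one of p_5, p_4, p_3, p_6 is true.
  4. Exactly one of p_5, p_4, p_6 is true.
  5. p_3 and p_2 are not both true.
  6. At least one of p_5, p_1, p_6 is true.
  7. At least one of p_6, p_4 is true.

p_1 = True, p_2 = False, p_3 = False, p_4 = False, p_5 = False, p_6 = True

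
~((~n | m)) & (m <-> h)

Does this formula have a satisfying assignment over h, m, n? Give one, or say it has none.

h = False, m = False, n = True

  ~((~n | m)) = True
    ~n | m = False
      ~n = False
  m <-> h = True
Both conjuncts True, so the formula holds.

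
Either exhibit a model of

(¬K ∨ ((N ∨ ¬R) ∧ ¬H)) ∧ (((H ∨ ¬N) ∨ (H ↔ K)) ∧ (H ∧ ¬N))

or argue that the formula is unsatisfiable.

R=T; H=T; N=F; K=F

  ¬K ∨ ((N ∨ ¬R) ∧ ¬H) = True
    ¬K = True
    (N ∨ ¬R) ∧ ¬H = False
      N ∨ ¬R = False
        ¬R = False
      ¬H = False
  ((H ∨ ¬N) ∨ (H ↔ K)) ∧ (H ∧ ¬N) = True
    (H ∨ ¬N) ∨ (H ↔ K) = True
      H ∨ ¬N = True
        ¬N = True
      H ↔ K = False
    H ∧ ¬N = True
      ¬N = True
Both conjuncts True, so the formula holds.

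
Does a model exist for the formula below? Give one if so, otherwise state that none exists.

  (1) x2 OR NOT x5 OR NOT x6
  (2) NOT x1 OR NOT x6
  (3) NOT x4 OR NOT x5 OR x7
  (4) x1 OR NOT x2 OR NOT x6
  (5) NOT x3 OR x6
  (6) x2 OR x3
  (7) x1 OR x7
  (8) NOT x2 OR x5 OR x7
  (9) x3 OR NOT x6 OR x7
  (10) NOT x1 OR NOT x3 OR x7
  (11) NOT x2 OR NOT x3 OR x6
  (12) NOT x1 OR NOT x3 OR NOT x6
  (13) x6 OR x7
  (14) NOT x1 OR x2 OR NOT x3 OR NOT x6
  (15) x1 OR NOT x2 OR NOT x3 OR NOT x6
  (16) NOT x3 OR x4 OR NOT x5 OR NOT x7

Set x1 = False.
  then (x1 OR x7) forces x7 = True.
Set x2 = True.
  then (x1 OR NOT x2 OR NOT x6) forces x6 = False.
  then (NOT x3 OR x6) forces x3 = False.
Set x4 = False.
Set x5 = True.
All clauses satisfied.

x1 = False; x2 = True; x3 = False; x4 = False; x5 = True; x6 = False; x7 = True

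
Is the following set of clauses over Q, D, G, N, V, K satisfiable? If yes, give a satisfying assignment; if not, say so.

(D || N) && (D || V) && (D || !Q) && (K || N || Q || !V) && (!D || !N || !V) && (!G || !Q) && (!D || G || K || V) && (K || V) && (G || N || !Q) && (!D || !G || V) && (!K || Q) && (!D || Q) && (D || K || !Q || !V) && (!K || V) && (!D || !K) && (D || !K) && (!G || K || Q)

Set Q = False.
  then (!K || Q) forces K = False.
  then (!D || Q) forces D = False.
  then (!G || K || Q) forces G = False.
  then (D || N) forces N = True.
  then (D || V) forces V = True.
All clauses satisfied.

Q: False; D: False; G: False; N: True; V: True; K: False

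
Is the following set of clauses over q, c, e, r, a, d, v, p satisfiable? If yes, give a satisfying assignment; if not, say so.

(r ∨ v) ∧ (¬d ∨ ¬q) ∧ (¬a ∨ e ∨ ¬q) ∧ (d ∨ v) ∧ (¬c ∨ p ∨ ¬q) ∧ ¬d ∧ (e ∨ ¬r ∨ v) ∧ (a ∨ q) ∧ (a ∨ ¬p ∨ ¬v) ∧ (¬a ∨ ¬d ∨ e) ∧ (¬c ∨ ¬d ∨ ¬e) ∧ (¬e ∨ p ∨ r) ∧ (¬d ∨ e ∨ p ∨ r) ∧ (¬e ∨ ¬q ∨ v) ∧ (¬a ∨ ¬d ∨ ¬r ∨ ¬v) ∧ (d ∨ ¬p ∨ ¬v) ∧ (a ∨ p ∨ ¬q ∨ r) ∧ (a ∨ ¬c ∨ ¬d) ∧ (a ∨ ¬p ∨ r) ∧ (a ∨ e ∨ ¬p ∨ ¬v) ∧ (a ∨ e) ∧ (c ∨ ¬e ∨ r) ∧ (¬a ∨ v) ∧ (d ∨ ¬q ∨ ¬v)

Unit clause (¬d) forces d = False.
In (d ∨ v) only v is left, so v = True.
In (d ∨ ¬p ∨ ¬v) only ¬p is left, so p = False.
In (d ∨ ¬q ∨ ¬v) only ¬q is left, so q = False.
In (a ∨ q) only a is left, so a = True.
Set c = True.
Set e = False.
Set r = False.
All clauses satisfied.

q = False, c = True, e = False, r = False, a = True, d = False, v = True, p = False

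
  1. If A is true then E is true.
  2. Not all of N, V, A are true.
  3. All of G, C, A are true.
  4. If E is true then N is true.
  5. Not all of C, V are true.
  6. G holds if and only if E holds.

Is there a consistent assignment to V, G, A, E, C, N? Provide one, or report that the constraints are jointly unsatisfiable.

V=F, G=T, A=T, E=T, C=T, N=T

  (1) A=T ⇒ E: T ✓
  (2) {N, V, A}: 2/3 true — not all ✓
  (3) {G, C, A}: all 3 true ✓
  (4) E=T ⇒ N: T ✓
  (5) {C, V}: 1/2 true — not all ✓
  (6) G=T, E=T — same ✓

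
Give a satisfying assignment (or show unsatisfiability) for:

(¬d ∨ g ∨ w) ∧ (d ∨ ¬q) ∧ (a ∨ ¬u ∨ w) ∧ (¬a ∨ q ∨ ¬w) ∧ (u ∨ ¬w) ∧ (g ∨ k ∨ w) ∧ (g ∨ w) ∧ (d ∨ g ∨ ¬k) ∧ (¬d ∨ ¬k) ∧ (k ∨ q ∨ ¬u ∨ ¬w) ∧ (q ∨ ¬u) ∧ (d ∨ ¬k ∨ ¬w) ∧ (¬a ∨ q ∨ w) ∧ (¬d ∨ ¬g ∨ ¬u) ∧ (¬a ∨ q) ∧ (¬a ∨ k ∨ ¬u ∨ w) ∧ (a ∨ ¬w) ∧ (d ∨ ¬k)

d=T, w=F, k=F, q=T, u=F, a=F, g=T

Set d = True.
  then (¬d ∨ ¬k) forces k = False.
Set w = False.
  then (¬d ∨ g ∨ w) forces g = True.
  then (¬d ∨ ¬g ∨ ¬u) forces u = False.
Set q = True.
Set a = False.
All clauses satisfied.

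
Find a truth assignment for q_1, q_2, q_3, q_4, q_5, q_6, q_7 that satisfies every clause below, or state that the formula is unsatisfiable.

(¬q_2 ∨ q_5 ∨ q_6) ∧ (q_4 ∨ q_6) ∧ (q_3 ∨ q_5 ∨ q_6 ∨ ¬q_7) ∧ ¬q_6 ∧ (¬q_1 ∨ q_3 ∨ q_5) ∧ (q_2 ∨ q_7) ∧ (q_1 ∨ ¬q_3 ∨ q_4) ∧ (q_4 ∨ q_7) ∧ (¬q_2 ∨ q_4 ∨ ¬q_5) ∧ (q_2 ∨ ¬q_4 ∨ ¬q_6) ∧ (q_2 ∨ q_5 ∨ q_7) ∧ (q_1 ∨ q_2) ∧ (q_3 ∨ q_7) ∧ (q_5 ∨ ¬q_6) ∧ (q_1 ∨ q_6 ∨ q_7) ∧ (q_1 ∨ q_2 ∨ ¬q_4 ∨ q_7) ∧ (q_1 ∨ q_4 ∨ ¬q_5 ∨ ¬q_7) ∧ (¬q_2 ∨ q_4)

Unit clause (¬q_6) forces q_6 = False.
In (q_4 ∨ q_6) only q_4 is left, so q_4 = True.
Set q_1 = True.
Set q_2 = False.
  then (q_2 ∨ q_7) forces q_7 = True.
Set q_3 = True.
Set q_5 = True.
All clauses satisfied.

q_1: True; q_2: False; q_3: True; q_4: True; q_5: True; q_6: False; q_7: True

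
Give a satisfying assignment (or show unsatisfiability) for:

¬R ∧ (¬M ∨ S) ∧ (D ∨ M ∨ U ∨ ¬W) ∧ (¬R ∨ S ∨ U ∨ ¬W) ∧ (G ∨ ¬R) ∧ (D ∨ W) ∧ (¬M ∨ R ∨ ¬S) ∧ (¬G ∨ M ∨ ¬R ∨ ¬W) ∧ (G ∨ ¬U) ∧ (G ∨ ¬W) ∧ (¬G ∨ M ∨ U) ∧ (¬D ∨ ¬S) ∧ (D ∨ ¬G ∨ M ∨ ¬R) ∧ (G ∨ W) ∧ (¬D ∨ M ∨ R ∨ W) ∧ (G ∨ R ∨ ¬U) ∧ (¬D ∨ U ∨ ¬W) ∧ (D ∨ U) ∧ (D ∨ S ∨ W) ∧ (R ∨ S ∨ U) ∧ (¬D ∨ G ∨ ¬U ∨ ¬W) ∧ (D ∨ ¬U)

R: False, D: True, W: True, U: True, M: False, S: False, G: True

Unit clause (¬R) forces R = False.
Try D = False:
  (D ∨ W) forces W = True.
  (G ∨ ¬W) forces G = True.
  (D ∨ U) forces U = True.
  clause (D ∨ ¬U) is falsified — backtrack.
So D = True.
  then (¬D ∨ ¬S) forces S = False.
  then (R ∨ S ∨ U) forces U = True.
  then (¬M ∨ S) forces M = False.
  then (G ∨ ¬U) forces G = True.
  then (¬D ∨ M ∨ R ∨ W) forces W = True.
All clauses satisfied.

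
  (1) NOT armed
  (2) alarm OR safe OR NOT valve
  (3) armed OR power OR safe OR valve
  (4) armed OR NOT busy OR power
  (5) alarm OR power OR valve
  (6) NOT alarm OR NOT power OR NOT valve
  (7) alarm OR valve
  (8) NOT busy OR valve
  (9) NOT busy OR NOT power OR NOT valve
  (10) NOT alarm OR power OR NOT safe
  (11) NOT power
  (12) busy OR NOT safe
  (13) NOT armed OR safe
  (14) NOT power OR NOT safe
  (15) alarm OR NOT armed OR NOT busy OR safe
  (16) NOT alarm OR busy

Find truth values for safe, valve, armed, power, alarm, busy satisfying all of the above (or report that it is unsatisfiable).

Case armed = True:
  Clause (NOT armed) is falsified — contradiction.
Case armed = False:
  (NOT power) forces power = False.
  (armed OR NOT busy OR power) forces busy = False.
  (busy OR NOT safe) forces safe = False.
  (armed OR power OR safe OR valve) forces valve = True.
  (alarm OR safe OR NOT valve) forces alarm = True.
  Clause (NOT alarm OR busy) is falsified — contradiction.
Both cases fail, so the formula is unsatisfiable.

The formula is unsatisfiable.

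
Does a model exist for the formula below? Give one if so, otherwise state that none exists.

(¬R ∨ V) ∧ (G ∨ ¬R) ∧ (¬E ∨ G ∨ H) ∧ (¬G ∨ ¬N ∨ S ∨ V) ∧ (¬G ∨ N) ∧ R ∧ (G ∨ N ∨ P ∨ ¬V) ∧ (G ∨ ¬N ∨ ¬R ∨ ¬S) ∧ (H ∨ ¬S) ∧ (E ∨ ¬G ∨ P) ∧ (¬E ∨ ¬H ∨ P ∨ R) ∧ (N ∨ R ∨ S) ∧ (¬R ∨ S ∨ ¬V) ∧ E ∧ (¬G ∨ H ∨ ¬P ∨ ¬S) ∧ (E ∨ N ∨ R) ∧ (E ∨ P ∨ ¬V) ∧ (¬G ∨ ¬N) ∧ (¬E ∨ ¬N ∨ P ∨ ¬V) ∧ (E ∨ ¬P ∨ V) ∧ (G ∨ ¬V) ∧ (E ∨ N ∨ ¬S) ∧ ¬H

Case G = True:
  (¬G ∨ N) forces N = True.
  Clause (¬G ∨ ¬N) is falsified — contradiction.
Case G = False:
  (G ∨ ¬R) forces R = False.
  Clause (R) is falsified — contradiction.
Both cases fail, so the formula is unsatisfiable.

The formula is unsatisfiable.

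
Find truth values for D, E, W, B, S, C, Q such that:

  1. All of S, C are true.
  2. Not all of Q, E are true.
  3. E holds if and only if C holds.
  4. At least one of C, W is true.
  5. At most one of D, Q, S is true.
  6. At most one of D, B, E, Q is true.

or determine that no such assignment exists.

D: False; E: True; W: True; B: False; S: True; C: True; Q: False

  (1) {S, C}: all 2 true ✓
  (2) {Q, E}: 1/2 true — not all ✓
  (3) E=T, C=T — same ✓
  (4) {C, W}: 2 true — at least one ✓
  (5) {D, Q, S}: 1 true — at most one ✓
  (6) {D, B, E, Q}: 1 true — at most one ✓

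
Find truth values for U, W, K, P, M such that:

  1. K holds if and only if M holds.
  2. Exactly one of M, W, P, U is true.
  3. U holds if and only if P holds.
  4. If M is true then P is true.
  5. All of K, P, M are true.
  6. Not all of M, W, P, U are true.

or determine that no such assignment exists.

Case P = True:
  (2) with P=T forces M = False.
  Constraint (5) is violated (M=F) — contradiction.
Case P = False:
  Constraint (5) is violated (P=F) — contradiction.
Both cases fail — unsatisfiable.

Unsatisfiable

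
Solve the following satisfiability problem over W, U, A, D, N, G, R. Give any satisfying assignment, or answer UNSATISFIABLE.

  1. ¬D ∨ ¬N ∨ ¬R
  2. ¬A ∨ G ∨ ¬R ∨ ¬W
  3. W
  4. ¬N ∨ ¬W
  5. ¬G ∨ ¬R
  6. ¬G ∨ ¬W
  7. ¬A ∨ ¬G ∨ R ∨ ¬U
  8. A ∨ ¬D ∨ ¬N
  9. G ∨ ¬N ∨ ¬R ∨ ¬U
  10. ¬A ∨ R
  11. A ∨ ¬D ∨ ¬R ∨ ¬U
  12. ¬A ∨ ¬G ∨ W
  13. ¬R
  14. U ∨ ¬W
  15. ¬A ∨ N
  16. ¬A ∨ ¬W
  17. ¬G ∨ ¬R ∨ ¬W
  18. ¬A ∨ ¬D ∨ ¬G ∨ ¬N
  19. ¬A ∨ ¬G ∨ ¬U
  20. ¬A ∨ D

W=T; U=T; A=F; D=F; N=F; G=F; R=F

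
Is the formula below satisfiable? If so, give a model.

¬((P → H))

P = True, H = False

  ¬((P → H)) = True
    P → H = False
The formula evaluates to True.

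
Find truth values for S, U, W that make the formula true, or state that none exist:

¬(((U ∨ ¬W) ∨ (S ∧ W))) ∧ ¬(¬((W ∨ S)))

S: False, U: False, W: True

  ¬(((U ∨ ¬W) ∨ (S ∧ W))) = True
    (U ∨ ¬W) ∨ (S ∧ W) = False
      U ∨ ¬W = False
        ¬W = False
      S ∧ W = False
  ¬(¬((W ∨ S))) = True
    ¬((W ∨ S)) = False
      W ∨ S = True
Both conjuncts True, so the formula holds.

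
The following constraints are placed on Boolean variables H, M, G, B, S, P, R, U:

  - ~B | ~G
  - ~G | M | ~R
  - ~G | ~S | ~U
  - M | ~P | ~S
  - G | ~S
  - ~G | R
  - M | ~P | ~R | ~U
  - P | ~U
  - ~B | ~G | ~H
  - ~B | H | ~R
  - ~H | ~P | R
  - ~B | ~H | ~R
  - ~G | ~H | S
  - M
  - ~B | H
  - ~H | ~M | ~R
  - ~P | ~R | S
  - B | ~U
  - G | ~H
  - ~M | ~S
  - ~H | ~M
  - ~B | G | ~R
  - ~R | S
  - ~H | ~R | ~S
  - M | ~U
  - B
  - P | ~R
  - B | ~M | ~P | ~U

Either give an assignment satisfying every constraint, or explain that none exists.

Case H = True:
  (M) forces M = True.
  Clause (~H | ~M) is falsified — contradiction.
Case H = False:
  (M) forces M = True.
  (~B | H) forces B = False.
  Clause (B) is falsified — contradiction.
Both cases fail, so the formula is unsatisfiable.

Unsatisfiable — no assignment works.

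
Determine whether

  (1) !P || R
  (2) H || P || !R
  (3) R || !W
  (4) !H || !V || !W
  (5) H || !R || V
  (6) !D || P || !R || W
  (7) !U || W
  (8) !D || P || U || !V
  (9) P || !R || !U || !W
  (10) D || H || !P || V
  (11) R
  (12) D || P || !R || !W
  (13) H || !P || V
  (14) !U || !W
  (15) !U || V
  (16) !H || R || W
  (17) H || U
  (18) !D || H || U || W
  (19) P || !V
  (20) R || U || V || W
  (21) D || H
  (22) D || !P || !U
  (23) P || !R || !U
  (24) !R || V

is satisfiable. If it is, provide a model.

Unit clause (R) forces R = True.
In (!R || V) only V is left, so V = True.
In (P || !V) only P is left, so P = True.
Set U = False.
  then (H || U) forces H = True.
  then (!H || !V || !W) forces W = False.
Set D = True.
All clauses satisfied.

U = False; R = True; H = True; D = True; W = False; V = True; P = True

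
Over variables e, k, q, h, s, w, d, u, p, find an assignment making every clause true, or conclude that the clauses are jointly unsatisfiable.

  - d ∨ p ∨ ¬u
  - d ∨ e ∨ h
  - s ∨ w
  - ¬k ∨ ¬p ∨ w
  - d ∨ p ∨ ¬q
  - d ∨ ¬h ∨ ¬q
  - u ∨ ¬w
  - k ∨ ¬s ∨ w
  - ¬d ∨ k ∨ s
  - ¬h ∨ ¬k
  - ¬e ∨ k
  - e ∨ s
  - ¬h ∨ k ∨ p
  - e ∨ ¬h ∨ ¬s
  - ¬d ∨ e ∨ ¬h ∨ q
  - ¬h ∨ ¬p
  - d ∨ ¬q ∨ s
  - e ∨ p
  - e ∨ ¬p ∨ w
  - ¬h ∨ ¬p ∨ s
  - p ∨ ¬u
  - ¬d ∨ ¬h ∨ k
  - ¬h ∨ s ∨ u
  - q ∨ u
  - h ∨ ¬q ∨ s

Set e = True.
  then (¬e ∨ k) forces k = True.
  then (¬h ∨ ¬k) forces h = False.
Set q = False.
  then (q ∨ u) forces u = True.
  then (p ∨ ¬u) forces p = True.
  then (¬k ∨ ¬p ∨ w) forces w = True.
Set s = False.
Set d = False.
All clauses satisfied.

e=T, k=T, q=F, h=F, s=F, w=T, d=F, u=T, p=T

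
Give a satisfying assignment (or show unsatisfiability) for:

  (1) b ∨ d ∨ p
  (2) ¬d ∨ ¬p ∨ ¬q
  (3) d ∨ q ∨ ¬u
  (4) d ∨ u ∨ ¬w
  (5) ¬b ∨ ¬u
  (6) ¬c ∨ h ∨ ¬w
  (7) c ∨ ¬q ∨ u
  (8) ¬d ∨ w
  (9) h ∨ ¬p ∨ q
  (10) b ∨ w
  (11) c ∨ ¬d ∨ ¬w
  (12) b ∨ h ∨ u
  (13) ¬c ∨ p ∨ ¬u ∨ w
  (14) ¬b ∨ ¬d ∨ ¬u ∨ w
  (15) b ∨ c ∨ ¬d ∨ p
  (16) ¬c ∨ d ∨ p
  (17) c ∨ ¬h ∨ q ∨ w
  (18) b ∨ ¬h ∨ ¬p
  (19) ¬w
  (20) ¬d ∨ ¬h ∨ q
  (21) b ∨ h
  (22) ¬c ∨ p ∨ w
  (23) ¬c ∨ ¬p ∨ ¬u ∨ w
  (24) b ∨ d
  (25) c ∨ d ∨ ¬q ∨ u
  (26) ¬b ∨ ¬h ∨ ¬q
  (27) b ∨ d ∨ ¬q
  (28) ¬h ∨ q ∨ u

q = False; u = False; c = False; d = False; w = False; b = True; p = False; h = False

Unit clause (¬w) forces w = False.
In (¬d ∨ w) only ¬d is left, so d = False.
In (b ∨ w) only b is left, so b = True.
In (¬b ∨ ¬u) only ¬u is left, so u = False.
Set q = False.
  then (¬h ∨ q ∨ u) forces h = False.
  then (h ∨ ¬p ∨ q) forces p = False.
  then (¬c ∨ d ∨ p) forces c = False.
All clauses satisfied.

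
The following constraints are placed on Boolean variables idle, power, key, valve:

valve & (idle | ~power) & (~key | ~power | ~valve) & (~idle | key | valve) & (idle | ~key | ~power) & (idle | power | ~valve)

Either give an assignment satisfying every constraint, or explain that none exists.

Unit clause (valve) forces valve = True.
Try idle = False:
  (idle | ~power) forces power = False.
  clause (idle | power | ~valve) is falsified — backtrack.
So idle = True.
Set power = False.
Set key = True.
All clauses satisfied.

idle = True; power = False; key = True; valve = True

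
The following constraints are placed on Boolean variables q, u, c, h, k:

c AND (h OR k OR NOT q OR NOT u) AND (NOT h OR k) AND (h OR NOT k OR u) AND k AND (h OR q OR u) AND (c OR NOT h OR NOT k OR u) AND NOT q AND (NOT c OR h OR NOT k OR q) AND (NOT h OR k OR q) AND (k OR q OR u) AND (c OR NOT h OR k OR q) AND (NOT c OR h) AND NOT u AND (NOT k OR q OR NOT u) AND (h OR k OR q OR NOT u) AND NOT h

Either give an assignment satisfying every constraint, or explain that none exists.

Unsatisfiable

Case h = True:
  Clause (NOT h) is falsified — contradiction.
Case h = False:
  (c) forces c = True.
  Clause (NOT c OR h) is falsified — contradiction.
Both cases fail, so the formula is unsatisfiable.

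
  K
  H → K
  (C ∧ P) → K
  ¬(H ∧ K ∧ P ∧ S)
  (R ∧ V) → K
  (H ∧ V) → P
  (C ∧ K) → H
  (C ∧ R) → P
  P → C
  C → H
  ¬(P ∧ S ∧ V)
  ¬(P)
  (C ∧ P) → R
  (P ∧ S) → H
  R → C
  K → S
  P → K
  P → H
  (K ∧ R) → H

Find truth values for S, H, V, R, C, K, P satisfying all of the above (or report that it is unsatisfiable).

S=T, H=T, V=F, R=F, C=F, K=T, P=F

Unit clause (¬P) forces P = False.
Unit clause (K) forces K = True.
In (¬K ∨ S) only S is left, so S = True.
Set H = True.
  then (¬H ∨ P ∨ ¬V) forces V = False.
Try R = True:
  (¬C ∨ P ∨ ¬R) forces C = False.
  clause (C ∨ ¬R) is falsified — backtrack.
So R = False.
Set C = False.
All clauses satisfied.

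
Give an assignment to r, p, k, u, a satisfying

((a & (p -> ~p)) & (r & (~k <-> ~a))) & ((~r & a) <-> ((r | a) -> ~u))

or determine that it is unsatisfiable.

r = True, p = False, k = True, u = True, a = True

  (a & (p -> ~p)) & (r & (~k <-> ~a)) = True
    a & (p -> ~p) = True
      p -> ~p = True
        ~p = True
    r & (~k <-> ~a) = True
      ~k <-> ~a = True
        ~k = False
        ~a = False
  (~r & a) <-> ((r | a) -> ~u) = True
    ~r & a = False
      ~r = False
    (r | a) -> ~u = False
      r | a = True
      ~u = False
Both conjuncts True, so the formula holds.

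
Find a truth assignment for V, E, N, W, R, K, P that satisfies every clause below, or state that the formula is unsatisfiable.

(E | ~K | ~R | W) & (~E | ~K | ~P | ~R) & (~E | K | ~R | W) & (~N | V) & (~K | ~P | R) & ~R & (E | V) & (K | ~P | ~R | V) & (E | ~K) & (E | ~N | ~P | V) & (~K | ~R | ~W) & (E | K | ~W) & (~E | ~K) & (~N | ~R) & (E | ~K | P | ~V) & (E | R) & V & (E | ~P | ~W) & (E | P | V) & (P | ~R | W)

V = True; E = True; N = True; W = True; R = False; K = False; P = False

Unit clause (~R) forces R = False.
In (E | R) only E is left, so E = True.
Unit clause (V) forces V = True.
In (~E | ~K) only ~K is left, so K = False.
Set N = True.
Set W = True.
Set P = False.
All clauses satisfied.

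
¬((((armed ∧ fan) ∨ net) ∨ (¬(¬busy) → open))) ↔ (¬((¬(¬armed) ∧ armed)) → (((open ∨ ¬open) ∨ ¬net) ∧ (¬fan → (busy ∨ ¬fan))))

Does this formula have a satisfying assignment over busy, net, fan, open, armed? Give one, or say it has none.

busy: True, net: False, fan: True, open: False, armed: False

  ¬((((armed ∧ fan) ∨ net) ∨ (¬(¬busy) → open))) ↔ (¬((¬(¬armed) ∧ armed)) → (((open ∨ ¬open) ∨ ¬net) ∧ (¬fan → (busy ∨ ¬fan)))) = True
    ¬((((armed ∧ fan) ∨ net) ∨ (¬(¬busy) → open))) = True
      ((armed ∧ fan) ∨ net) ∨ (¬(¬busy) → open) = False
        (armed ∧ fan) ∨ net = False
          armed ∧ fan = False
        ¬(¬busy) → open = False
          ¬(¬busy) = True
            ¬busy = False
    ¬((¬(¬armed) ∧ armed)) → (((open ∨ ¬open) ∨ ¬net) ∧ (¬fan → (busy ∨ ¬fan))) = True
      ¬((¬(¬armed) ∧ armed)) = True
        ¬(¬armed) ∧ armed = False
          ¬(¬armed) = False
            ¬armed = True
      ((open ∨ ¬open) ∨ ¬net) ∧ (¬fan → (busy ∨ ¬fan)) = True
        (open ∨ ¬open) ∨ ¬net = True
          open ∨ ¬open = True
            ¬open = True
          ¬net = True
        ¬fan → (busy ∨ ¬fan) = True
          ¬fan = False
          busy ∨ ¬fan = True
            ¬fan = False
The formula evaluates to True.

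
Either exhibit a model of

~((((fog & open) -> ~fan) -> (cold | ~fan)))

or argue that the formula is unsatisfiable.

cold = False; open = False; fog = False; fan = True

  ~((((fog & open) -> ~fan) -> (cold | ~fan))) = True
    ((fog & open) -> ~fan) -> (cold | ~fan) = False
      (fog & open) -> ~fan = True
        fog & open = False
        ~fan = False
      cold | ~fan = False
        ~fan = False
The formula evaluates to True.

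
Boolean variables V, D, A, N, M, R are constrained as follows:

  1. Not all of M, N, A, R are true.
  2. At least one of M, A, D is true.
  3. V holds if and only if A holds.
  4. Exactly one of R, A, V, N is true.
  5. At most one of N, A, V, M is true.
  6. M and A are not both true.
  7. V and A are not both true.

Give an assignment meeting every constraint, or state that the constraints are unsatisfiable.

V = False, D = False, A = False, N = False, M = True, R = True

  (1) {M, N, A, R}: 2/4 true — not all ✓
  (2) {M, A, D}: 1 true — at least one ✓
  (3) V=F, A=F — same ✓
  (4) {R, A, V, N}: 1 true — exactly one ✓
  (5) {N, A, V, M}: 1 true — at most one ✓
  (6) M=T, A=F — not both ✓
  (7) V=F, A=F — not both ✓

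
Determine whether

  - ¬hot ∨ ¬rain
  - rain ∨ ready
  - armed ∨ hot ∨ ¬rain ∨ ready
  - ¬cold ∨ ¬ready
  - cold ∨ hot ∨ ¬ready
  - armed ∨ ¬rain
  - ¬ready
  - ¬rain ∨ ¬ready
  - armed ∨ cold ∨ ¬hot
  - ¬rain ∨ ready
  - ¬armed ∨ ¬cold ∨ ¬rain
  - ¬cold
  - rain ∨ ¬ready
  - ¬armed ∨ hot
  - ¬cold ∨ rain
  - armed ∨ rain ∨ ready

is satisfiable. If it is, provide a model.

Unsatisfiable — no assignment works.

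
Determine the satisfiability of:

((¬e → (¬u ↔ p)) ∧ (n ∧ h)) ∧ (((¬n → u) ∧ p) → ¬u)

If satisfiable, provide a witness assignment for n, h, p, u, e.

n = True; h = True; p = False; u = False; e = True

  (¬e → (¬u ↔ p)) ∧ (n ∧ h) = True
    ¬e → (¬u ↔ p) = True
      ¬e = False
      ¬u ↔ p = False
        ¬u = True
    n ∧ h = True
  ((¬n → u) ∧ p) → ¬u = True
    (¬n → u) ∧ p = False
      ¬n → u = True
        ¬n = False
    ¬u = True
Both conjuncts True, so the formula holds.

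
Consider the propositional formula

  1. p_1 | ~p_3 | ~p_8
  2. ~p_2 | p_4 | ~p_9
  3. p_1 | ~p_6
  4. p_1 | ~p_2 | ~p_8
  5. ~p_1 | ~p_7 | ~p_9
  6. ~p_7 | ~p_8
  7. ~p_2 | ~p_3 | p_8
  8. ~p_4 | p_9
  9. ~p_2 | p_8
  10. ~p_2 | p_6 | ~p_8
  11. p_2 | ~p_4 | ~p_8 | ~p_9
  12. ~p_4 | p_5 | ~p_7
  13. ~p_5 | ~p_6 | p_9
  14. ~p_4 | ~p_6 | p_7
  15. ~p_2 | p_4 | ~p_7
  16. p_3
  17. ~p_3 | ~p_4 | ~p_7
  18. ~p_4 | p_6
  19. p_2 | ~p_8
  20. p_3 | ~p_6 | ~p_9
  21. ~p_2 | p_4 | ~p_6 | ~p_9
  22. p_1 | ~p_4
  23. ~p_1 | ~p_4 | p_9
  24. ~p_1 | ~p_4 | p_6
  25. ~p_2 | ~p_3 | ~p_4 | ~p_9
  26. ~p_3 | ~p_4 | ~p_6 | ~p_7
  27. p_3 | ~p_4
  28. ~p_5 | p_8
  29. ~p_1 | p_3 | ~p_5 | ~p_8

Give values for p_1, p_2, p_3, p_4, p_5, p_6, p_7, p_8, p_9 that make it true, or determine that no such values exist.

Unit clause (p_3) forces p_3 = True.
Set p_1 = True.
Set p_2 = False.
  then (p_2 | ~p_8) forces p_8 = False.
  then (~p_5 | p_8) forces p_5 = False.
Try p_4 = True:
  (~p_4 | p_9) forces p_9 = True.
  (~p_1 | ~p_7 | ~p_9) forces p_7 = False.
  (~p_4 | ~p_6 | p_7) forces p_6 = False.
  clause (~p_4 | p_6) is falsified — backtrack.
So p_4 = False.
Set p_6 = True.
Set p_7 = True.
  then (~p_1 | ~p_7 | ~p_9) forces p_9 = False.
All clauses satisfied.

p_1: True; p_2: False; p_3: True; p_4: False; p_5: False; p_6: True; p_7: True; p_8: False; p_9: False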